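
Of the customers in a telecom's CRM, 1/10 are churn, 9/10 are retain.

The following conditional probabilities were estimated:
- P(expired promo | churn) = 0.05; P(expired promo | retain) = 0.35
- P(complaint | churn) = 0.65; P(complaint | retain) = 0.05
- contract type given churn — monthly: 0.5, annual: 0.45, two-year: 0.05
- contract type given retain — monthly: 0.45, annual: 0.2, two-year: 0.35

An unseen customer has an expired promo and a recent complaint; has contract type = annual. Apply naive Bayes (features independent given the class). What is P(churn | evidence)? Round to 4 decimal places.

churn: 0.1 × 0.05 × 0.65 × 0.45 = 0.0014625
retain: 0.9 × 0.35 × 0.05 × 0.2 = 0.00315
P(churn | x) = 0.0014625 / 0.0046125 ≈ 0.3171

0.3171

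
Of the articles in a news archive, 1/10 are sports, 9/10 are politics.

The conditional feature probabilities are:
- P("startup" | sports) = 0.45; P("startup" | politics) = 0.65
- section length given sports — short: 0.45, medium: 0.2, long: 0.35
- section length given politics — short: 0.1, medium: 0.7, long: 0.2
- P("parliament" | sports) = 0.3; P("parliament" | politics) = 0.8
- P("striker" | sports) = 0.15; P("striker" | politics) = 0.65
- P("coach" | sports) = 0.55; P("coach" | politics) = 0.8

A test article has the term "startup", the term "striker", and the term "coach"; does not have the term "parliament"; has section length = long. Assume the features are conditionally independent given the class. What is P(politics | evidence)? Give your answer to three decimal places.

0.930

sports: 0.1 × 0.45 × 0.35 × (1−0.3) × 0.15 × 0.55 = 0.0009095625
politics: 0.9 × 0.65 × 0.2 × (1−0.8) × 0.65 × 0.8 = 0.012168
P(politics | x) = 0.012168 / 0.0130775625 ≈ 0.930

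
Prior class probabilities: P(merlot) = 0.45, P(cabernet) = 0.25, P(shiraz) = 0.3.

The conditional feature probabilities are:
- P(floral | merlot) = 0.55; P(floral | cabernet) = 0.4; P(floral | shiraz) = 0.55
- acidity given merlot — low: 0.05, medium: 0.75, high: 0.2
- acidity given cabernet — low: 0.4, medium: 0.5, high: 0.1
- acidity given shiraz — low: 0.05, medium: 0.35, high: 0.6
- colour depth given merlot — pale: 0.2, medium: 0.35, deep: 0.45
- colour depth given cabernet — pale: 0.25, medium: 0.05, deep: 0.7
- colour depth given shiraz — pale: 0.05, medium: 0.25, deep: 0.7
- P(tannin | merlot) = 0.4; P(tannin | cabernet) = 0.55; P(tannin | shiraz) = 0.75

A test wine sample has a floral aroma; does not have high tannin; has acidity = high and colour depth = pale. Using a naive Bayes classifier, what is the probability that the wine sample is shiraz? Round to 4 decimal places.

merlot: 0.45 × 0.55 × 0.2 × 0.2 × (1−0.4) = 0.00594
cabernet: 0.25 × 0.4 × 0.1 × 0.25 × (1−0.55) = 0.001125
shiraz: 0.3 × 0.55 × 0.6 × 0.05 × (1−0.75) = 0.0012375
P(shiraz | x) = 0.0012375 / 0.0083025 ≈ 0.1491

0.1491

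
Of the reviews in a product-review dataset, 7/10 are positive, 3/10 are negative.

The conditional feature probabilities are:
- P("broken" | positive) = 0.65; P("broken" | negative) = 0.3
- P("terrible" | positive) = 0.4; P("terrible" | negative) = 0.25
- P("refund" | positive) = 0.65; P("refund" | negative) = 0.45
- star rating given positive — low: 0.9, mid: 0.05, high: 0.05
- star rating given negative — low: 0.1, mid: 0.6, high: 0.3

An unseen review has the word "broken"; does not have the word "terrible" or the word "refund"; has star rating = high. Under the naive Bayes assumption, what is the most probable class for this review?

positive: 0.7 × 0.65 × (1−0.4) × (1−0.65) × 0.05 = 0.0047775
negative: 0.3 × 0.3 × (1−0.25) × (1−0.45) × 0.3 = 0.0111375
Highest score → negative.

negative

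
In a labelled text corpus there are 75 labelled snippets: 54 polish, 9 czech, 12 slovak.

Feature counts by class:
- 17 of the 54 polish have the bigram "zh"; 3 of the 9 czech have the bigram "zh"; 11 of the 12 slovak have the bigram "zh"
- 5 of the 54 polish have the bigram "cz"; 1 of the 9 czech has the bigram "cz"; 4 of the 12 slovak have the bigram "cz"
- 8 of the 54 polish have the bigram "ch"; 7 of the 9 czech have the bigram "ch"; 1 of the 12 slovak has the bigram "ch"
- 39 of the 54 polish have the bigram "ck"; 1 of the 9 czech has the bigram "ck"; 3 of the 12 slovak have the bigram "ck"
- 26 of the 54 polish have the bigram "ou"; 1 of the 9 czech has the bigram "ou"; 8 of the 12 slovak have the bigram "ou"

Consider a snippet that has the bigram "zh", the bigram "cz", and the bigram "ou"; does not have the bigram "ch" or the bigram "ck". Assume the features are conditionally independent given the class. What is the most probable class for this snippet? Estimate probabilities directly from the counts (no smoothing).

polish: (54/75) × (17/54) × (5/54) × (46/54) × (15/54) × (26/54) ≈ 0.00239114
czech: (9/75) × (3/9) × (1/9) × (2/9) × (8/9) × (1/9) ≈ 0.0000975461
slovak: (12/75) × (11/12) × (4/12) × (11/12) × (9/12) × (8/12) ≈ 0.0224074
Highest score → slovak.

slovak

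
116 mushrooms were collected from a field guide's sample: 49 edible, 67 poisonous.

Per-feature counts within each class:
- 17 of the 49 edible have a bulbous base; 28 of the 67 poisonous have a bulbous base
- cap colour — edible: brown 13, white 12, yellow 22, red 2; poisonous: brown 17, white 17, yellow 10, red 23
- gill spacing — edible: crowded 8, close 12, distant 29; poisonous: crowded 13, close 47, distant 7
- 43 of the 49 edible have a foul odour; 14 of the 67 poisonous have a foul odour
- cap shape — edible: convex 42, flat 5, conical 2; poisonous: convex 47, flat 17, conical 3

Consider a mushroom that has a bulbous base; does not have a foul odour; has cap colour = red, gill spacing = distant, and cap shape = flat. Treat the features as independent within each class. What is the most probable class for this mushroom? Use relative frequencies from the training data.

edible: (49/116) × (17/49) × (2/49) × (29/49) × (6/49) × (5/49) ≈ 0.000044234
poisonous: (67/116) × (28/67) × (23/67) × (7/67) × (53/67) × (17/67) ≈ 0.00173761
Highest score → poisonous.

poisonous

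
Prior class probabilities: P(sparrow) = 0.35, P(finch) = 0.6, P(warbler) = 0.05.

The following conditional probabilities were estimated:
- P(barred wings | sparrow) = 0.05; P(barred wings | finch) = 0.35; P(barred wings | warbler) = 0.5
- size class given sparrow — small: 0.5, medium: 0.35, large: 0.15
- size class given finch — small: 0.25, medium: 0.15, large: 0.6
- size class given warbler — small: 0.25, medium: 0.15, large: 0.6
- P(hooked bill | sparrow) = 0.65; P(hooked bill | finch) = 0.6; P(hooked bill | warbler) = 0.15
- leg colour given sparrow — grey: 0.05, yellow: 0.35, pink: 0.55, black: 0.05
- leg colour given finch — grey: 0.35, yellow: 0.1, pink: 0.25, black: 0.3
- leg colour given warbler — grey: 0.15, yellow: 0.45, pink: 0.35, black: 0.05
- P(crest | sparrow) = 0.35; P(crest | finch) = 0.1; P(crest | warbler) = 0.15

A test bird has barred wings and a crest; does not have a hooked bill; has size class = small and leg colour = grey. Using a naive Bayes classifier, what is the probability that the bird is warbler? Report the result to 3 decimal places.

0.132

sparrow: 0.35 × 0.05 × 0.5 × (1−0.65) × 0.05 × 0.35 = 0.00005359375
finch: 0.6 × 0.35 × 0.25 × (1−0.6) × 0.35 × 0.1 = 0.000735
warbler: 0.05 × 0.5 × 0.25 × (1−0.15) × 0.15 × 0.15 = 0.00011953125
P(warbler | x) = 0.00011953125 / 0.000908125 ≈ 0.132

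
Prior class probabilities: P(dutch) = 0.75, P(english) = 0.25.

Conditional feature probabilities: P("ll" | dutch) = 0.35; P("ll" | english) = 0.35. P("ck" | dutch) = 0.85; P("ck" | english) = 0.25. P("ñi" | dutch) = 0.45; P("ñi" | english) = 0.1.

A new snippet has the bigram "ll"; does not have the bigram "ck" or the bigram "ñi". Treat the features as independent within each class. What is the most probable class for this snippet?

english

dutch: 0.75 × 0.35 × (1−0.85) × (1−0.45) = 0.02165625
english: 0.25 × 0.35 × (1−0.25) × (1−0.1) = 0.0590625
Highest score → english.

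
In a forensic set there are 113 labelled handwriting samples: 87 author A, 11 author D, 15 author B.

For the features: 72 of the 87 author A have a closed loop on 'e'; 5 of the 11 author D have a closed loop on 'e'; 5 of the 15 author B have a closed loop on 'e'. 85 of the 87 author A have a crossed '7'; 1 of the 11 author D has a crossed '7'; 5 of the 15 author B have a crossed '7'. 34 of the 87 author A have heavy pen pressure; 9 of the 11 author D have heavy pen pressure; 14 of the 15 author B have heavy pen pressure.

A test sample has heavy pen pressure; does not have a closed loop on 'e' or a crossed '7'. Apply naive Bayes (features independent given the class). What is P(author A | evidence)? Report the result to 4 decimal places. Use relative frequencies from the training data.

0.0125

author A: (87/113) × (15/87) × (2/87) × (34/87) ≈ 0.00119257
author D: (11/113) × (6/11) × (10/11) × (9/11) ≈ 0.0394939
author B: (15/113) × (10/15) × (10/15) × (14/15) ≈ 0.0550639
P(author A | x) = 0.00119257 / 0.09575037 ≈ 0.0125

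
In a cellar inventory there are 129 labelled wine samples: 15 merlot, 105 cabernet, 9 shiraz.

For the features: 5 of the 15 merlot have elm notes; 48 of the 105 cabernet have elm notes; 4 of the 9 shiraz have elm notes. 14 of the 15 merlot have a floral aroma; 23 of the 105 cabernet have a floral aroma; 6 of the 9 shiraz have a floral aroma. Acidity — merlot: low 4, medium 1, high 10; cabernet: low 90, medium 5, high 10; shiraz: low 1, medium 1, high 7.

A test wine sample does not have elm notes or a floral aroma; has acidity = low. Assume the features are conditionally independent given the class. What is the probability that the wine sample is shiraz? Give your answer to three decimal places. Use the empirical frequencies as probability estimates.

merlot: (15/129) × (10/15) × (1/15) × (4/15) ≈ 0.00137812
cabernet: (105/129) × (57/105) × (82/105) × (90/105) ≈ 0.295776
shiraz: (9/129) × (5/9) × (3/9) × (1/9) ≈ 0.00143554
P(shiraz | x) = 0.00143554 / 0.29858966 ≈ 0.005

0.005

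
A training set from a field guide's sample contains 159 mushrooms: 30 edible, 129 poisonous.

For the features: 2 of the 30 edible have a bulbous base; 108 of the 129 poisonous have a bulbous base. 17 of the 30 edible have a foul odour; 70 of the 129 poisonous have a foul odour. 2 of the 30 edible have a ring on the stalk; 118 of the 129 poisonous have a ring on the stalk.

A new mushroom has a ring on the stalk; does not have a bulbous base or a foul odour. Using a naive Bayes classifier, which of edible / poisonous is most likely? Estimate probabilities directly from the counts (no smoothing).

edible: (30/159) × (28/30) × (13/30) × (2/30) ≈ 0.00508735
poisonous: (129/159) × (21/129) × (59/129) × (118/129) ≈ 0.0552557
Highest score → poisonous.

poisonous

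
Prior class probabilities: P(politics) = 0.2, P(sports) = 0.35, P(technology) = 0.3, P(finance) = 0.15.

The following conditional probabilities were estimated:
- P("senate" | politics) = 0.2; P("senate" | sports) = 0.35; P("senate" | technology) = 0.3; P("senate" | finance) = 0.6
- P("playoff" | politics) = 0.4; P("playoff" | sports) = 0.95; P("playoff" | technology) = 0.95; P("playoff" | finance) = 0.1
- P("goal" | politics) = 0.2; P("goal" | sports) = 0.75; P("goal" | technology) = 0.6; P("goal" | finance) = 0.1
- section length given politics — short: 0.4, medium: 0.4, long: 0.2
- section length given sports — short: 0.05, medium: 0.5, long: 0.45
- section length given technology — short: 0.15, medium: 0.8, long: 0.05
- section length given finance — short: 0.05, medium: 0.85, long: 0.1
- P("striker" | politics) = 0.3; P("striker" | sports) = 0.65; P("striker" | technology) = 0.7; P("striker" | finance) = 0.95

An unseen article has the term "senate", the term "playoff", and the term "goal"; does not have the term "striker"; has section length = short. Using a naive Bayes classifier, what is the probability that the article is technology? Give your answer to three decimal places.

0.488

politics: 0.2 × 0.2 × 0.4 × 0.2 × 0.4 × (1−0.3) = 0.000896
sports: 0.35 × 0.35 × 0.95 × 0.75 × 0.05 × (1−0.65) = 0.001527421875
technology: 0.3 × 0.3 × 0.95 × 0.6 × 0.15 × (1−0.7) = 0.0023085
finance: 0.15 × 0.6 × 0.1 × 0.1 × 0.05 × (1−0.95) = 0.00000225
P(technology | x) = 0.0023085 / 0.004734171875 ≈ 0.488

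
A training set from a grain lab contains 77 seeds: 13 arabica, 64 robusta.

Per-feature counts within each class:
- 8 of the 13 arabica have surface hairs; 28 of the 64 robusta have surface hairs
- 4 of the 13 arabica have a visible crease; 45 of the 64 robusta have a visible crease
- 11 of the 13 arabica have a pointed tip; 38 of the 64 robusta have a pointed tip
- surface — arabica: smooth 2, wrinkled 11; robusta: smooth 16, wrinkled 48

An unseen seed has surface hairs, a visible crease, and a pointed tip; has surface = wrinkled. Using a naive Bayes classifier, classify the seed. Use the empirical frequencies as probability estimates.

robusta

arabica: (13/77) × (8/13) × (4/13) × (11/13) × (11/13) ≈ 0.0228884
robusta: (64/77) × (28/64) × (45/64) × (38/64) × (48/64) ≈ 0.113858
Highest score → robusta.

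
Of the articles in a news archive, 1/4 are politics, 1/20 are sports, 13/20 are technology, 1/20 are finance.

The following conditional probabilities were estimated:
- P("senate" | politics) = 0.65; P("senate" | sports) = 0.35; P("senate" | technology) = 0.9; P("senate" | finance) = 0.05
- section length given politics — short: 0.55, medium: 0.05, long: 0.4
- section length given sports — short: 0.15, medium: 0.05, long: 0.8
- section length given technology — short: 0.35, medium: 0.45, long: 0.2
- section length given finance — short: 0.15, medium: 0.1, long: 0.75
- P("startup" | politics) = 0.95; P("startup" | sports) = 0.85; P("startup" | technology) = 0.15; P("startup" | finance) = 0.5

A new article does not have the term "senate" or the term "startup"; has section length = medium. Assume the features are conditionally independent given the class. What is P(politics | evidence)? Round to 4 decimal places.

0.0079

politics: 0.25 × (1−0.65) × 0.05 × (1−0.95) = 0.00021875
sports: 0.05 × (1−0.35) × 0.05 × (1−0.85) = 0.00024375
technology: 0.65 × (1−0.9) × 0.45 × (1−0.15) = 0.0248625
finance: 0.05 × (1−0.05) × 0.1 × (1−0.5) = 0.002375
P(politics | x) = 0.00021875 / 0.0277 ≈ 0.0079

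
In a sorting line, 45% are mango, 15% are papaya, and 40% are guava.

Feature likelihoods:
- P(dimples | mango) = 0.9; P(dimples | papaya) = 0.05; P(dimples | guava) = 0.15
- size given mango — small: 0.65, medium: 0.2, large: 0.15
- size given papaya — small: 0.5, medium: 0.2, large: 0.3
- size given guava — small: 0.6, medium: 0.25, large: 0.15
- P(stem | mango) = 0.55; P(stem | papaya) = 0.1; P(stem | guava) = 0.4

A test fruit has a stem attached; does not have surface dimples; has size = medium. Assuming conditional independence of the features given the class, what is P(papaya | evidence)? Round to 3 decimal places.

0.068

mango: 0.45 × (1−0.9) × 0.2 × 0.55 = 0.00495
papaya: 0.15 × (1−0.05) × 0.2 × 0.1 = 0.00285
guava: 0.4 × (1−0.15) × 0.25 × 0.4 = 0.034
P(papaya | x) = 0.00285 / 0.0418 ≈ 0.068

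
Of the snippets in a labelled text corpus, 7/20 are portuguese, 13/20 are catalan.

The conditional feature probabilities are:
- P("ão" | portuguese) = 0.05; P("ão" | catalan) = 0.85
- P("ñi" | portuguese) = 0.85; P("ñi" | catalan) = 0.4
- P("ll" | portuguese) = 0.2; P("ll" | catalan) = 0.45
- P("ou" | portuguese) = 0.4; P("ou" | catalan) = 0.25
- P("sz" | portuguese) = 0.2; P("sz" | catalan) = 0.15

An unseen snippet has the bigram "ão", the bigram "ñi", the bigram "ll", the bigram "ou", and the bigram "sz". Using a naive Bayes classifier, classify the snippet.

portuguese: 0.35 × 0.05 × 0.85 × 0.2 × 0.4 × 0.2 = 0.000238
catalan: 0.65 × 0.85 × 0.4 × 0.45 × 0.25 × 0.15 = 0.003729375
Highest score → catalan.

catalan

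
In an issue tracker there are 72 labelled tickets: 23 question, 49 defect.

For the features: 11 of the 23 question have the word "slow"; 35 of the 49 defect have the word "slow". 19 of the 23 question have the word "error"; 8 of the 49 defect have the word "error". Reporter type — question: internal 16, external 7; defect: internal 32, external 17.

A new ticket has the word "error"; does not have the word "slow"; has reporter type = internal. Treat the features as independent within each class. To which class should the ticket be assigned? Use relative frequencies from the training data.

question: (23/72) × (12/23) × (19/23) × (16/23) ≈ 0.0957782
defect: (49/72) × (14/49) × (8/49) × (32/49) ≈ 0.0207321
Highest score → question.

question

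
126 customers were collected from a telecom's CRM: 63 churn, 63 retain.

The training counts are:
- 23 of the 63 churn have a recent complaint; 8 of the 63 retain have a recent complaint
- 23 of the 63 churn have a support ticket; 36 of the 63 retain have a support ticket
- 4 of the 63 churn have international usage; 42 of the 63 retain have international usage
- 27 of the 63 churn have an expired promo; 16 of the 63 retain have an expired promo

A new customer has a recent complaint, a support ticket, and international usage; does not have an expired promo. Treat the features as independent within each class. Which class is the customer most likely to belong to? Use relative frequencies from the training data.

retain

churn: (63/126) × (23/63) × (23/63) × (4/63) × (36/63) ≈ 0.00241783
retain: (63/126) × (8/63) × (36/63) × (42/63) × (47/63) ≈ 0.0180446
Highest score → retain.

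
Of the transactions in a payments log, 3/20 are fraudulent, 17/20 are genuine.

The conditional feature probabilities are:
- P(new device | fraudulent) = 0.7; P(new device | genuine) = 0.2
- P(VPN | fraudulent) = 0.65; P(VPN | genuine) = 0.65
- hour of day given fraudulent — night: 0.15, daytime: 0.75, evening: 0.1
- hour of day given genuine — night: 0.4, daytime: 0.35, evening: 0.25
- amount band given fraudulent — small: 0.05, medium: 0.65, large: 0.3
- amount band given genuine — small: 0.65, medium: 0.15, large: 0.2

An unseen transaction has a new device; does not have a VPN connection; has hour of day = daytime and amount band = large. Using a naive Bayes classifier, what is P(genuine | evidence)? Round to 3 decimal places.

fraudulent: 0.15 × 0.7 × (1−0.65) × 0.75 × 0.3 = 0.00826875
genuine: 0.85 × 0.2 × (1−0.65) × 0.35 × 0.2 = 0.004165
P(genuine | x) = 0.004165 / 0.01243375 ≈ 0.335

0.335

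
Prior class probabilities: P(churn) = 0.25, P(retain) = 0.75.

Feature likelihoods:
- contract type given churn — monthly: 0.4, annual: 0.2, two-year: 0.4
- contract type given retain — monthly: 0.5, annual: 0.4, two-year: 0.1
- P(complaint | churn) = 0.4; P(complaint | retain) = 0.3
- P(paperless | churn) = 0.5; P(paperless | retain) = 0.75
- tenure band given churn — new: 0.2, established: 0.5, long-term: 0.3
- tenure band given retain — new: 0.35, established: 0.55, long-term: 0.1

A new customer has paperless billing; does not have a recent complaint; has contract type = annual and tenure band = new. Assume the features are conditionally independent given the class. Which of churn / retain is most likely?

churn: 0.25 × 0.2 × (1−0.4) × 0.5 × 0.2 = 0.003
retain: 0.75 × 0.4 × (1−0.3) × 0.75 × 0.35 = 0.055125
Highest score → retain.

retain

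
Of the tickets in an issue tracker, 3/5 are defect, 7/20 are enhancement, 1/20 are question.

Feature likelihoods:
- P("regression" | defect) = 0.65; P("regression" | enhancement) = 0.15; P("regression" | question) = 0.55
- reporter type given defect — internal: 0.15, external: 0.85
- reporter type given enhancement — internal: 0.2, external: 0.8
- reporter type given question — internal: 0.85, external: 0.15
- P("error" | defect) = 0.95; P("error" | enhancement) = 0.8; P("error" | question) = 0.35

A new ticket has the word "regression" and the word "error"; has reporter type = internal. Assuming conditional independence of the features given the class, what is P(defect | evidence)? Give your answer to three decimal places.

0.770

defect: 0.6 × 0.65 × 0.15 × 0.95 = 0.055575
enhancement: 0.35 × 0.15 × 0.2 × 0.8 = 0.0084
question: 0.05 × 0.55 × 0.85 × 0.35 = 0.00818125
P(defect | x) = 0.055575 / 0.07215625 ≈ 0.770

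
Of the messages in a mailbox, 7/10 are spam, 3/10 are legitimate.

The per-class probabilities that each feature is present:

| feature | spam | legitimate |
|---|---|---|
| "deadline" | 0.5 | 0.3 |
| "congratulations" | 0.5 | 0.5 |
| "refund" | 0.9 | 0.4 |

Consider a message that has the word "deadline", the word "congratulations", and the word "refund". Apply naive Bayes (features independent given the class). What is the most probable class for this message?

spam

spam: 0.7 × 0.5 × 0.5 × 0.9 = 0.1575
legitimate: 0.3 × 0.3 × 0.5 × 0.4 = 0.018
Highest score → spam.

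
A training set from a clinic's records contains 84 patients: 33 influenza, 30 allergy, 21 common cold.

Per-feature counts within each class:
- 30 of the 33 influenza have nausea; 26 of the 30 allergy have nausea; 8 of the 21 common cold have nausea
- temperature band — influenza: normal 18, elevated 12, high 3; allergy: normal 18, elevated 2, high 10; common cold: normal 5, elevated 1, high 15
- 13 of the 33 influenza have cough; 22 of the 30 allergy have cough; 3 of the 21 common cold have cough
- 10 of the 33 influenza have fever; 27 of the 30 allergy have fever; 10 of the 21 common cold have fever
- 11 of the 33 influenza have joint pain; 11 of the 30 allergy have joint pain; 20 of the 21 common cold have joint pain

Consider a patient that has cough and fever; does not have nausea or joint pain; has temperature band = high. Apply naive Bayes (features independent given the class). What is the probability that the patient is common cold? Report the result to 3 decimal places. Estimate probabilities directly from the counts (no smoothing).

0.049

influenza: (33/84) × (3/33) × (3/33) × (13/33) × (10/33) × (22/33) ≈ 0.000258389
allergy: (30/84) × (4/30) × (10/30) × (22/30) × (27/30) × (19/30) ≈ 0.00663492
common cold: (21/84) × (13/21) × (15/21) × (3/21) × (10/21) × (1/21) ≈ 0.000358096
P(common cold | x) = 0.000358096 / 0.007251405 ≈ 0.049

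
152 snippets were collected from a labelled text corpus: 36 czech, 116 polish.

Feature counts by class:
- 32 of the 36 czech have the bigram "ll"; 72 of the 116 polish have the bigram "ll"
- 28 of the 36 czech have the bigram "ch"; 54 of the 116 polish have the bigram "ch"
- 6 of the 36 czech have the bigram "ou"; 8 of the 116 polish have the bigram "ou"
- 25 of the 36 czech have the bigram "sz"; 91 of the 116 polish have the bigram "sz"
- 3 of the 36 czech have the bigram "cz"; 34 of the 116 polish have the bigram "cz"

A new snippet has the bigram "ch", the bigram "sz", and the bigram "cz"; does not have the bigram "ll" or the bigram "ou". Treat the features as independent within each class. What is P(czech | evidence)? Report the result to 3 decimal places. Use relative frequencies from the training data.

0.033

czech: (36/152) × (4/36) × (28/36) × (30/36) × (25/36) × (3/36) ≈ 0.000987068
polish: (116/152) × (44/116) × (54/116) × (108/116) × (91/116) × (34/116) ≈ 0.0288479
P(czech | x) = 0.000987068 / 0.029834968 ≈ 0.033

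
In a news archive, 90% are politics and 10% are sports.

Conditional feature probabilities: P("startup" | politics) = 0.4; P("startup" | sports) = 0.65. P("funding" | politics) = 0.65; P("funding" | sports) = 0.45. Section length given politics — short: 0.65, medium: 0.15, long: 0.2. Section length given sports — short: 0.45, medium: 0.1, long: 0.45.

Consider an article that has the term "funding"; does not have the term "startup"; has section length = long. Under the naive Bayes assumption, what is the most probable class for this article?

politics: 0.9 × (1−0.4) × 0.65 × 0.2 = 0.0702
sports: 0.1 × (1−0.65) × 0.45 × 0.45 = 0.0070875
Highest score → politics.

politics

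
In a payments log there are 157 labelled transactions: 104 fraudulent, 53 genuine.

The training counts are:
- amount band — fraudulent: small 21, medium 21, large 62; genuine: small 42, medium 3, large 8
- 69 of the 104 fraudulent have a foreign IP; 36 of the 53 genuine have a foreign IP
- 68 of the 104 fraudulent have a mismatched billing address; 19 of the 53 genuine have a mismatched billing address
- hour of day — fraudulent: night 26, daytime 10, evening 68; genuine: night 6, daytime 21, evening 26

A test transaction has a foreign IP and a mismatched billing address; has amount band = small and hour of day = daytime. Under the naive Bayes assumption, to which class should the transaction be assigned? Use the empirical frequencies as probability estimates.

genuine

fraudulent: (104/157) × (21/104) × (69/104) × (68/104) × (10/104) ≈ 0.00557927
genuine: (53/157) × (42/53) × (36/53) × (19/53) × (21/53) ≈ 0.0258106
Highest score → genuine.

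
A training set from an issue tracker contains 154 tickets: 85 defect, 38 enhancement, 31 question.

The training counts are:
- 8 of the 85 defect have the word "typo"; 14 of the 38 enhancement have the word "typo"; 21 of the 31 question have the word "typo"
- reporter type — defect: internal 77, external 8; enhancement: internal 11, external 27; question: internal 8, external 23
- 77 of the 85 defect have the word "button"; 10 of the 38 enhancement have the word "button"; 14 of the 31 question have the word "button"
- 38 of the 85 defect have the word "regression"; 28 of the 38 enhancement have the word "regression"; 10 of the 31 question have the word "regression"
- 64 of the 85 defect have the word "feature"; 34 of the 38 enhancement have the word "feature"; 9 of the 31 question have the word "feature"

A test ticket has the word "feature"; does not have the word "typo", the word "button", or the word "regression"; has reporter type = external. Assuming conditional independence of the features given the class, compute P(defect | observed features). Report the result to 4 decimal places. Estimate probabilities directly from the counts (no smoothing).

0.0702

defect: (85/154) × (77/85) × (8/85) × (8/85) × (47/85) × (64/85) ≈ 0.00184396
enhancement: (38/154) × (24/38) × (27/38) × (28/38) × (10/38) × (34/38) ≈ 0.0192113
question: (31/154) × (10/31) × (23/31) × (17/31) × (21/31) × (9/31) ≈ 0.00519602
P(defect | x) = 0.00184396 / 0.02625128 ≈ 0.0702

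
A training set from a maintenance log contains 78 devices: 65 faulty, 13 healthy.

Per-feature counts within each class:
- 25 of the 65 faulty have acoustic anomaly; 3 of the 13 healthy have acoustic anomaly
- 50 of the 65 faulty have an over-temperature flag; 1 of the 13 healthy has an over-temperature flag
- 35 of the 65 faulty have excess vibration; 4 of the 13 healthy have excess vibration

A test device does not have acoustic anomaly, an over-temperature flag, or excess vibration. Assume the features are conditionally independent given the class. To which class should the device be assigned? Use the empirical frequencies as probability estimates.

faulty: (65/78) × (40/65) × (15/65) × (30/65) ≈ 0.0546199
healthy: (13/78) × (10/13) × (12/13) × (9/13) ≈ 0.0819299
Highest score → healthy.

healthy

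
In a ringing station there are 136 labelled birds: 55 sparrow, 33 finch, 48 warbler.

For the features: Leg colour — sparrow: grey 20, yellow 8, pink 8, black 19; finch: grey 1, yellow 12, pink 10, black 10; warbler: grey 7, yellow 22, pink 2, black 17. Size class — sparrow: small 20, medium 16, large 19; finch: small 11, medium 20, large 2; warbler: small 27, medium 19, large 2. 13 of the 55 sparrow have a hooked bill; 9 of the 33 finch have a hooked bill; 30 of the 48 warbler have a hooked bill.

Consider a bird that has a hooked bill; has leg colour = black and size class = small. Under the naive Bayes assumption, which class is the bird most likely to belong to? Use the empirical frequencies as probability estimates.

warbler

sparrow: (55/136) × (19/55) × (20/55) × (13/55) ≈ 0.0120078
finch: (33/136) × (10/33) × (11/33) × (9/33) ≈ 0.00668449
warbler: (48/136) × (17/48) × (27/48) × (30/48) = 0.0439453125
Highest score → warbler.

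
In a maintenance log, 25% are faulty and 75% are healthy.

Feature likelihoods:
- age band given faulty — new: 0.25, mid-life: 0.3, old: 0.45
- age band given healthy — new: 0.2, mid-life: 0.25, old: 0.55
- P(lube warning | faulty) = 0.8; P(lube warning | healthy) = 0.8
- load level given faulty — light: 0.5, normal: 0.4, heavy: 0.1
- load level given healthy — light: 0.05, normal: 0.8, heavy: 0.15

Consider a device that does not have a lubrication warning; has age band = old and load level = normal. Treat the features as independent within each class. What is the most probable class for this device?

healthy

faulty: 0.25 × 0.45 × (1−0.8) × 0.4 = 0.009
healthy: 0.75 × 0.55 × (1−0.8) × 0.8 = 0.066
Highest score → healthy.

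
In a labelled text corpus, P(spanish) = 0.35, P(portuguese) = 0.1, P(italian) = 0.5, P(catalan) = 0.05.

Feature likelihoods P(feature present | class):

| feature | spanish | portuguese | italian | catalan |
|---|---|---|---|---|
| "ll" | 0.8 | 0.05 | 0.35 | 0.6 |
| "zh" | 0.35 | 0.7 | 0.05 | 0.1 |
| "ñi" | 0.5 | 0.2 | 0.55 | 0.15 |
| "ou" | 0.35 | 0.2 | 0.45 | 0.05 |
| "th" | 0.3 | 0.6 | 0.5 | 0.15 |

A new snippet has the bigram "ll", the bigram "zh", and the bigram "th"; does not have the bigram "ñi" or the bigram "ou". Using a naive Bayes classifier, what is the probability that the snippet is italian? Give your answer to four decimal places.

spanish: 0.35 × 0.8 × 0.35 × (1−0.5) × (1−0.35) × 0.3 = 0.009555
portuguese: 0.1 × 0.05 × 0.7 × (1−0.2) × (1−0.2) × 0.6 = 0.001344
italian: 0.5 × 0.35 × 0.05 × (1−0.55) × (1−0.45) × 0.5 = 0.0010828125
catalan: 0.05 × 0.6 × 0.1 × (1−0.15) × (1−0.05) × 0.15 = 0.000363375
P(italian | x) = 0.0010828125 / 0.0123451875 ≈ 0.0877

0.0877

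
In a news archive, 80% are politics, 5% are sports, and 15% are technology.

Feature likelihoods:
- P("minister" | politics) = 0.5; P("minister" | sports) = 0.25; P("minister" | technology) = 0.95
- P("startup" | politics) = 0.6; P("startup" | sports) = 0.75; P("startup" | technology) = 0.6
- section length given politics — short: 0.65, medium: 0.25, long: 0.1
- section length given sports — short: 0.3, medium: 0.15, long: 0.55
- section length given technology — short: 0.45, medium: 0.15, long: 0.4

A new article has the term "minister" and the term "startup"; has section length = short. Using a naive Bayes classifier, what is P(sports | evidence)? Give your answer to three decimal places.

politics: 0.8 × 0.5 × 0.6 × 0.65 = 0.156
sports: 0.05 × 0.25 × 0.75 × 0.3 = 0.0028125
technology: 0.15 × 0.95 × 0.6 × 0.45 = 0.038475
P(sports | x) = 0.0028125 / 0.1972875 ≈ 0.014

0.014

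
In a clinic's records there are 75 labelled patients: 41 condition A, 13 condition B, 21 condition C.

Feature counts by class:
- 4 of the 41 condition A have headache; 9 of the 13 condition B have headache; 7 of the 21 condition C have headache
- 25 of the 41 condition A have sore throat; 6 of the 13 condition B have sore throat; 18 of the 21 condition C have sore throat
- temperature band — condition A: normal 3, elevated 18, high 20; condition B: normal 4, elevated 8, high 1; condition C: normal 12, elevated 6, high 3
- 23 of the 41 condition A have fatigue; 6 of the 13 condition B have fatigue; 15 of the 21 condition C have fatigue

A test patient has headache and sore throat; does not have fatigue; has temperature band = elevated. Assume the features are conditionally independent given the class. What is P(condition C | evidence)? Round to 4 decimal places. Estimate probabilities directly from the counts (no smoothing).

0.2096

condition A: (41/75) × (4/41) × (25/41) × (18/41) × (18/41) ≈ 0.00626805
condition B: (13/75) × (9/13) × (6/13) × (8/13) × (7/13) ≈ 0.0183523
condition C: (21/75) × (7/21) × (18/21) × (6/21) × (6/21) ≈ 0.00653061
P(condition C | x) = 0.00653061 / 0.03115096 ≈ 0.2096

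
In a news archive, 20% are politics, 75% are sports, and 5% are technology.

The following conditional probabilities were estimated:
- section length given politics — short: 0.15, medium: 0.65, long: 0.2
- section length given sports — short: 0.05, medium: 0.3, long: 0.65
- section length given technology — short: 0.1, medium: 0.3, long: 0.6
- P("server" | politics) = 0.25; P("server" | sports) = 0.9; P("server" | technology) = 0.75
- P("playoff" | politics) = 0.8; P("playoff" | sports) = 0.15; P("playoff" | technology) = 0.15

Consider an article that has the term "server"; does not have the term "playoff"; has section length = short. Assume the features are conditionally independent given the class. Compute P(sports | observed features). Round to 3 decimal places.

0.860

politics: 0.2 × 0.15 × 0.25 × (1−0.8) = 0.0015
sports: 0.75 × 0.05 × 0.9 × (1−0.15) = 0.0286875
technology: 0.05 × 0.1 × 0.75 × (1−0.15) = 0.0031875
P(sports | x) = 0.0286875 / 0.033375 ≈ 0.860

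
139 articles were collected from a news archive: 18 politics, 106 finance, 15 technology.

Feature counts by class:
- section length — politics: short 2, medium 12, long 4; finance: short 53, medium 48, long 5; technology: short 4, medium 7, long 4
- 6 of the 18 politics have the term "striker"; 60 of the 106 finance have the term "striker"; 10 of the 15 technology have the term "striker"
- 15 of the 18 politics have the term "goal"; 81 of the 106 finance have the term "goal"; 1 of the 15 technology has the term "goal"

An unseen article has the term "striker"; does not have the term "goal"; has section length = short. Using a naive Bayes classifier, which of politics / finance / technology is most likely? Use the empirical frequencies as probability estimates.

finance

politics: (18/139) × (2/18) × (6/18) × (3/18) ≈ 0.000799361
finance: (106/139) × (53/106) × (60/106) × (25/106) ≈ 0.0509027
technology: (15/139) × (4/15) × (10/15) × (14/15) ≈ 0.0179057
Highest score → finance.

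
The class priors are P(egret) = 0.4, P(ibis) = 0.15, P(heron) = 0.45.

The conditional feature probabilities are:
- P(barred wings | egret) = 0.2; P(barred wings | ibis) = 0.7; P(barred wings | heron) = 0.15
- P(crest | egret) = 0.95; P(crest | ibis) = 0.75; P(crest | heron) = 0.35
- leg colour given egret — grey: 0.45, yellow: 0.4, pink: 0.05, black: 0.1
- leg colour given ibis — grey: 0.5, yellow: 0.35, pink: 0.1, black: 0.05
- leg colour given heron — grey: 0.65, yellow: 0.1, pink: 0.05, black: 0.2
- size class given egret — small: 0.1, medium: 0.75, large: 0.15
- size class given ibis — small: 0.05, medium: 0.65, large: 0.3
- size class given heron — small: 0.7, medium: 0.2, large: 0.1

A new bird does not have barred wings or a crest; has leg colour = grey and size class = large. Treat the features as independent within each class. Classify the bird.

egret: 0.4 × (1−0.2) × (1−0.95) × 0.45 × 0.15 = 0.00108
ibis: 0.15 × (1−0.7) × (1−0.75) × 0.5 × 0.3 = 0.0016875
heron: 0.45 × (1−0.15) × (1−0.35) × 0.65 × 0.1 = 0.016160625
Highest score → heron.

heron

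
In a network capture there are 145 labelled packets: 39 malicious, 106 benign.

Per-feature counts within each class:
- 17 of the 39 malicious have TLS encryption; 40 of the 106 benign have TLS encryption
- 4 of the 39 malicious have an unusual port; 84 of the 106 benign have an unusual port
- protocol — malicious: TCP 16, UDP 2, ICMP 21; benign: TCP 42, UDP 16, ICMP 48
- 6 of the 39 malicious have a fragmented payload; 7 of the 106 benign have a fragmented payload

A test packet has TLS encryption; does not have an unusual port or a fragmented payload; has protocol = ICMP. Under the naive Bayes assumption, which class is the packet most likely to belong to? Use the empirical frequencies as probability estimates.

malicious

malicious: (39/145) × (17/39) × (35/39) × (21/39) × (33/39) ≈ 0.0479389
benign: (106/145) × (40/106) × (22/106) × (48/106) × (99/106) ≈ 0.0242144
Highest score → malicious.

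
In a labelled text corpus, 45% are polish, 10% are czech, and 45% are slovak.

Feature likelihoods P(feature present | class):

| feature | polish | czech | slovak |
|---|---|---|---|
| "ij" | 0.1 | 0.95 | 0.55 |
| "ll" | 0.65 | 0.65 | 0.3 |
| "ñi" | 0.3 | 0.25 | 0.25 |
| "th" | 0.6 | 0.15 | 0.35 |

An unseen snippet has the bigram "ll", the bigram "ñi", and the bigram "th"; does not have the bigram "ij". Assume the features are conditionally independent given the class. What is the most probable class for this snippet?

polish: 0.45 × (1−0.1) × 0.65 × 0.3 × 0.6 = 0.047385
czech: 0.1 × (1−0.95) × 0.65 × 0.25 × 0.15 = 0.000121875
slovak: 0.45 × (1−0.55) × 0.3 × 0.25 × 0.35 = 0.005315625
Highest score → polish.

polish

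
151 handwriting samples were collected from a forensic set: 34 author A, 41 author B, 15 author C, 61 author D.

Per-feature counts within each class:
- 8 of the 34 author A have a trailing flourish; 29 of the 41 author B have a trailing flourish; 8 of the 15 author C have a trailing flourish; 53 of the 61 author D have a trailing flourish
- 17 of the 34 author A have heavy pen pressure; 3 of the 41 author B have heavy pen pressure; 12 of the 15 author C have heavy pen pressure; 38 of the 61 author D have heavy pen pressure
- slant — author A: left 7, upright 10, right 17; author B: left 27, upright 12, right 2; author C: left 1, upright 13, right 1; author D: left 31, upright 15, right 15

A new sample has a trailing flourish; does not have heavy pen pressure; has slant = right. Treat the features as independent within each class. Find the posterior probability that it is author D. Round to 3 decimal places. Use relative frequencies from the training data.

0.590

author A: (34/151) × (8/34) × (17/34) × (17/34) ≈ 0.013245
author B: (41/151) × (29/41) × (38/41) × (2/41) ≈ 0.00868294
author C: (15/151) × (8/15) × (3/15) × (1/15) ≈ 0.000706402
author D: (61/151) × (53/61) × (23/61) × (15/61) ≈ 0.0325431
P(author D | x) = 0.0325431 / 0.055177442 ≈ 0.590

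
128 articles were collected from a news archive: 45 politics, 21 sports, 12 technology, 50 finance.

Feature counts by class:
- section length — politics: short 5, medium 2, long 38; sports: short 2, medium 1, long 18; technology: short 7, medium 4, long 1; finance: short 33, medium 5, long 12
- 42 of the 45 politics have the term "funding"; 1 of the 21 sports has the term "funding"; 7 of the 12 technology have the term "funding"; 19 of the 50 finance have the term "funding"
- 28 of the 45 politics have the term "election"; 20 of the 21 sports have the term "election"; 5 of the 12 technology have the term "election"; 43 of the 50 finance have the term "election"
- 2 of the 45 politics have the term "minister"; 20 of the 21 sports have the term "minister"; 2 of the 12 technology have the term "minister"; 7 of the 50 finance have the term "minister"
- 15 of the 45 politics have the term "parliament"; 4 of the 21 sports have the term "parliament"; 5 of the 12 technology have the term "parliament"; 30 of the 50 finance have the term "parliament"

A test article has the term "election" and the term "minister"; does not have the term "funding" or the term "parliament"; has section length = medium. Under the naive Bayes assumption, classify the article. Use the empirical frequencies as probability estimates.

sports

politics: (45/128) × (2/45) × (3/45) × (28/45) × (2/45) × (30/45) ≈ 0.0000192044
sports: (21/128) × (1/21) × (20/21) × (20/21) × (20/21) × (17/21) ≈ 0.00546326
technology: (12/128) × (4/12) × (5/12) × (5/12) × (2/12) × (7/12) ≈ 0.000527464
finance: (50/128) × (5/50) × (31/50) × (43/50) × (7/50) × (20/50) = 0.001166375
Highest score → sports.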